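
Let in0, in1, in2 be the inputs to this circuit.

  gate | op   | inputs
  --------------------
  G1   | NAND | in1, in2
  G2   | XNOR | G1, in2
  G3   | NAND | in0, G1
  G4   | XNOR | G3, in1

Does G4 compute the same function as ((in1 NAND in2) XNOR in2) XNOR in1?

No

G1 = in1 NAND in2
G3 = in0 NAND G1 = in0 NAND (in1 NAND in2)
G4 = G3 XNOR in1 = (in0 NAND (in1 NAND in2)) XNOR in1
At in0=0, in1=0, in2=0: circuit gives 0, formula gives 1.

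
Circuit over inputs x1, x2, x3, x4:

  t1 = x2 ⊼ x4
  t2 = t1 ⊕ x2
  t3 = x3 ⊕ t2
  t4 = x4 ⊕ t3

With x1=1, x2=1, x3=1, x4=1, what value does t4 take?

t1 = 1 ⊼ 1 = 0
t2 = 0 ⊕ 1 = 1
t3 = 1 ⊕ 1 = 0
t4 = 1 ⊕ 0 = 1

1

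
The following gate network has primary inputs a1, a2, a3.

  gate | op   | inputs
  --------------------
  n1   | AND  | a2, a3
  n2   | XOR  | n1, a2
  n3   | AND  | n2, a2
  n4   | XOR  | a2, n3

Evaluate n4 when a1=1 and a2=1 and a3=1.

1

n1 = 1 AND 1 = 1
n2 = 1 XOR 1 = 0
n3 = 0 AND 1 = 0
n4 = 1 XOR 0 = 1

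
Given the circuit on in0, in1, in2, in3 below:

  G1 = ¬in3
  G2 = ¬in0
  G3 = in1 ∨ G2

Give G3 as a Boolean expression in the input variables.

G2 = ¬in0
G3 = in1 ∨ G2 = in1 ∨ ¬in0

in1 ∨ ¬in0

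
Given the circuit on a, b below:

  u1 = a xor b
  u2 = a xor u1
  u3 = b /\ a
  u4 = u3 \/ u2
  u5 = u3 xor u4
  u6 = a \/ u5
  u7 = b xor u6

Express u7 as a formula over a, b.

u1 = a xor b
u2 = a xor u1 = a xor (a xor b)
u3 = b /\ a
u4 = u3 \/ u2 = (b /\ a) \/ (a xor (a xor b))
u5 = u3 xor u4 = (b /\ a) xor ((b /\ a) \/ (a xor (a xor b)))
u6 = a \/ u5 = a \/ ((b /\ a) xor ((b /\ a) \/ (a xor (a xor b))))
u7 = b xor u6 = b xor (a \/ ((b /\ a) xor ((b /\ a) \/ (a xor (a xor b)))))

b xor (a \/ ((b /\ a) xor ((b /\ a) \/ (a xor (a xor b)))))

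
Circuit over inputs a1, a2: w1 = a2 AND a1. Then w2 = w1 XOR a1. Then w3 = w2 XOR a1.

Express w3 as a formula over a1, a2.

w1 = a2 AND a1
w2 = w1 XOR a1 = (a2 AND a1) XOR a1
w3 = w2 XOR a1 = ((a2 AND a1) XOR a1) XOR a1

((a2 AND a1) XOR a1) XOR a1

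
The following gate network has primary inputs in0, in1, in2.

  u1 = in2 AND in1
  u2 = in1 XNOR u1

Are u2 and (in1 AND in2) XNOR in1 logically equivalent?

u1 = in2 AND in1
u2 = in1 XNOR u1 = in1 XNOR (in2 AND in1)
At in0=0, in1=1, in2=0: circuit gives 0, formula gives 0.
At in0=0, in1=0, in2=0: circuit gives 1, formula gives 1.
Agrees on all 8 inputs.

Yes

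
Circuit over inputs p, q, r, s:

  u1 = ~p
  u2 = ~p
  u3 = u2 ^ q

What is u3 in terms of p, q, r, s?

~p ^ q

u2 = ~p
u3 = u2 ^ q = ~p ^ q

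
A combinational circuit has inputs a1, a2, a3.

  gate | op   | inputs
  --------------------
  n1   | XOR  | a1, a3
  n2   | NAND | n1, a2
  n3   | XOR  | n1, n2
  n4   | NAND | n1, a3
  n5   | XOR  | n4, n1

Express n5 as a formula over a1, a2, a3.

n1 = a1 XOR a3
n4 = n1 NAND a3 = (a1 XOR a3) NAND a3
n5 = n4 XOR n1 = ((a1 XOR a3) NAND a3) XOR (a1 XOR a3)

((a1 XOR a3) NAND a3) XOR (a1 XOR a3)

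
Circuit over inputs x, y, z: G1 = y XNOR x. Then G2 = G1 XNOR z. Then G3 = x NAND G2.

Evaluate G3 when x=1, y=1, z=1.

0

G1 = 1 XNOR 1 = 1
G2 = 1 XNOR 1 = 1
G3 = 1 NAND 1 = 0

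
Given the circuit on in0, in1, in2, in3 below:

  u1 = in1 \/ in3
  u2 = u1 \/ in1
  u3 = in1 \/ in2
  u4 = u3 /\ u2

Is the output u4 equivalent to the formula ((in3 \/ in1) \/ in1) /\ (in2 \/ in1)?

u1 = in1 \/ in3
u2 = u1 \/ in1 = (in1 \/ in3) \/ in1
u3 = in1 \/ in2
u4 = u3 /\ u2 = (in1 \/ in2) /\ ((in1 \/ in3) \/ in1)
At in0=0, in1=0, in2=0, in3=0: circuit gives 0, formula gives 0.
At in0=0, in1=0, in2=1, in3=1: circuit gives 1, formula gives 1.
Agrees on all 16 inputs.

Yes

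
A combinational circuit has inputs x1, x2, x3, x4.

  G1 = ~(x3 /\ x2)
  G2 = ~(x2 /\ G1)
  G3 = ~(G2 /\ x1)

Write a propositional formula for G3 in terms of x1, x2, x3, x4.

~((~(x2 /\ (~(x3 /\ x2)))) /\ x1)

G1 = ~(x3 /\ x2)
G2 = ~(x2 /\ G1) = ~(x2 /\ (~(x3 /\ x2)))
G3 = ~(G2 /\ x1) = ~((~(x2 /\ (~(x3 /\ x2)))) /\ x1)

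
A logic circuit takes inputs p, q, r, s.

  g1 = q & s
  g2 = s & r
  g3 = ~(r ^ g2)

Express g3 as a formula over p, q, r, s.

g2 = s & r
g3 = ~(r ^ g2) = ~(r ^ (s & r))

~(r ^ (s & r))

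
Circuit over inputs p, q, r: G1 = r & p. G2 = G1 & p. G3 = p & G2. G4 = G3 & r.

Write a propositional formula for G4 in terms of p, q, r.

G1 = r & p
G2 = G1 & p = (r & p) & p
G3 = p & G2 = p & ((r & p) & p)
G4 = G3 & r = (p & ((r & p) & p)) & r

(p & ((r & p) & p)) & r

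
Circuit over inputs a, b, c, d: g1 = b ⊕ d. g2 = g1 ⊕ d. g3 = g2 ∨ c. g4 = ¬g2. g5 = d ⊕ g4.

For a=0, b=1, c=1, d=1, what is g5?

g1 = 1 ⊕ 1 = 0
g2 = 0 ⊕ 1 = 1
g4 = ¬1 = 0
g5 = 1 ⊕ 0 = 1

1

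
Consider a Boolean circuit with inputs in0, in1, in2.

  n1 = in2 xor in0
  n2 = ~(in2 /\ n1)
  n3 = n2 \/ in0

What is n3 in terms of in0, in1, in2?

(~(in2 /\ (in2 xor in0))) \/ in0

n1 = in2 xor in0
n2 = ~(in2 /\ n1) = ~(in2 /\ (in2 xor in0))
n3 = n2 \/ in0 = (~(in2 /\ (in2 xor in0))) \/ in0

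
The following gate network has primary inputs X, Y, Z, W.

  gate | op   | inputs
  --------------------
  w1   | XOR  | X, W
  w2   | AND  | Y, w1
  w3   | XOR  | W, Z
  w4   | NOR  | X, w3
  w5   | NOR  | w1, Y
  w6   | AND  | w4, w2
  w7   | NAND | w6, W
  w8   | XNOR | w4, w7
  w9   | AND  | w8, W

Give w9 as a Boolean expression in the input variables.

w1 = X XOR W
w2 = Y AND w1 = Y AND (X XOR W)
w3 = W XOR Z
w4 = X NOR w3 = X NOR (W XOR Z)
w6 = w4 AND w2 = (X NOR (W XOR Z)) AND (Y AND (X XOR W))
w7 = w6 NAND W = ((X NOR (W XOR Z)) AND (Y AND (X XOR W))) NAND W
w8 = w4 XNOR w7 = (X NOR (W XOR Z)) XNOR (((X NOR (W XOR Z)) AND (Y AND (X XOR W))) NAND W)
w9 = w8 AND W = ((X NOR (W XOR Z)) XNOR (((X NOR (W XOR Z)) AND (Y AND (X XOR W))) NAND W)) AND W

((X NOR (W XOR Z)) XNOR (((X NOR (W XOR Z)) AND (Y AND (X XOR W))) NAND W)) AND W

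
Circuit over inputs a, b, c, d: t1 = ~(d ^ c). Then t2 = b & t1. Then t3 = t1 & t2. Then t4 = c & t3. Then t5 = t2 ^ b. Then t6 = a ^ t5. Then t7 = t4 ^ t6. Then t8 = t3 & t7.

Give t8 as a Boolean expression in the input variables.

t1 = ~(d ^ c)
t2 = b & t1 = b & (~(d ^ c))
t3 = t1 & t2 = (~(d ^ c)) & (b & (~(d ^ c)))
t4 = c & t3 = c & ((~(d ^ c)) & (b & (~(d ^ c))))
t5 = t2 ^ b = (b & (~(d ^ c))) ^ b
t6 = a ^ t5 = a ^ ((b & (~(d ^ c))) ^ b)
t7 = t4 ^ t6 = (c & ((~(d ^ c)) & (b & (~(d ^ c))))) ^ (a ^ ((b & (~(d ^ c))) ^ b))
t8 = t3 & t7 = ((~(d ^ c)) & (b & (~(d ^ c)))) & ((c & ((~(d ^ c)) & (b & (~(d ^ c))))) ^ (a ^ ((b & (~(d ^ c))) ^ b)))

((~(d ^ c)) & (b & (~(d ^ c)))) & ((c & ((~(d ^ c)) & (b & (~(d ^ c))))) ^ (a ^ ((b & (~(d ^ c))) ^ b)))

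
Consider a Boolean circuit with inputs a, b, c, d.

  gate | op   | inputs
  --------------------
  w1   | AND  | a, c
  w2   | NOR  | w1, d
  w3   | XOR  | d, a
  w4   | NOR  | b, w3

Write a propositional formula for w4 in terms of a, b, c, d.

b NOR (d XOR a)

w3 = d XOR a
w4 = b NOR w3 = b NOR (d XOR a)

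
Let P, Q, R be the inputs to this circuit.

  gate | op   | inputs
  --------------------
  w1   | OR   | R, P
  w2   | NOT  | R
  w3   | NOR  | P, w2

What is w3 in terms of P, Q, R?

w2 = NOT R
w3 = P NOR w2 = P NOR NOT R

P NOR NOT R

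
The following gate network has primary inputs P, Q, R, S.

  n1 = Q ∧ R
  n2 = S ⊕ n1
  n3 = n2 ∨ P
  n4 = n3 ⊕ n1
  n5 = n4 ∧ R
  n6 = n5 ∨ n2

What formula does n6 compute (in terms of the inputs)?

((((S ⊕ (Q ∧ R)) ∨ P) ⊕ (Q ∧ R)) ∧ R) ∨ (S ⊕ (Q ∧ R))

n1 = Q ∧ R
n2 = S ⊕ n1 = S ⊕ (Q ∧ R)
n3 = n2 ∨ P = (S ⊕ (Q ∧ R)) ∨ P
n4 = n3 ⊕ n1 = ((S ⊕ (Q ∧ R)) ∨ P) ⊕ (Q ∧ R)
n5 = n4 ∧ R = (((S ⊕ (Q ∧ R)) ∨ P) ⊕ (Q ∧ R)) ∧ R
n6 = n5 ∨ n2 = ((((S ⊕ (Q ∧ R)) ∨ P) ⊕ (Q ∧ R)) ∧ R) ∨ (S ⊕ (Q ∧ R))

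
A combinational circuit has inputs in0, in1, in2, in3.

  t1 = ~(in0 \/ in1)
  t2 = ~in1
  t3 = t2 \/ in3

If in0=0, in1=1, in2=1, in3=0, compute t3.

t2 = ~1 = 0
t3 = 0 \/ 0 = 0

0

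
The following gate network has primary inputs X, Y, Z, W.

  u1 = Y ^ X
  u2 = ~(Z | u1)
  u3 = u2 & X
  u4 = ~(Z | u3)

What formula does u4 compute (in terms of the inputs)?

u1 = Y ^ X
u2 = ~(Z | u1) = ~(Z | (Y ^ X))
u3 = u2 & X = (~(Z | (Y ^ X))) & X
u4 = ~(Z | u3) = ~(Z | ((~(Z | (Y ^ X))) & X))

~(Z | ((~(Z | (Y ^ X))) & X))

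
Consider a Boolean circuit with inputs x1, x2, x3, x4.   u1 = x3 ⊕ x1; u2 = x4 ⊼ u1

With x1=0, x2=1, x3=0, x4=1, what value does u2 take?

u1 = 0 ⊕ 0 = 0
u2 = 1 ⊼ 0 = 1

1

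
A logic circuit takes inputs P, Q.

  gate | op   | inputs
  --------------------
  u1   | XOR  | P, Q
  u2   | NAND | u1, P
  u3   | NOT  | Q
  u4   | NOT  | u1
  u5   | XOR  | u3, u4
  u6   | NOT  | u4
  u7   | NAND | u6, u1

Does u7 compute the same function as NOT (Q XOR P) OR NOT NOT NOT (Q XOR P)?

u1 = P XOR Q
u4 = NOT u1 = NOT (P XOR Q)
u6 = NOT u4 = NOT NOT (P XOR Q)
u7 = u6 NAND u1 = NOT NOT (P XOR Q) NAND (P XOR Q)
At P=0, Q=1: circuit gives 0, formula gives 0.
At P=0, Q=0: circuit gives 1, formula gives 1.
Agrees on all 4 inputs.

Yes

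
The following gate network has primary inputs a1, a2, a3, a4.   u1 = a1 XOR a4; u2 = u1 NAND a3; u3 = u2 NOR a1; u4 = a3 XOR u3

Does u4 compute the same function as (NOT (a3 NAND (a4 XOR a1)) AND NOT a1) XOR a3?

u1 = a1 XOR a4
u2 = u1 NAND a3 = (a1 XOR a4) NAND a3
u3 = u2 NOR a1 = ((a1 XOR a4) NAND a3) NOR a1
u4 = a3 XOR u3 = a3 XOR (((a1 XOR a4) NAND a3) NOR a1)
At a1=0, a2=0, a3=0, a4=0: circuit gives 0, formula gives 0.
At a1=0, a2=0, a3=1, a4=0: circuit gives 1, formula gives 1.
Agrees on all 16 inputs.

Yes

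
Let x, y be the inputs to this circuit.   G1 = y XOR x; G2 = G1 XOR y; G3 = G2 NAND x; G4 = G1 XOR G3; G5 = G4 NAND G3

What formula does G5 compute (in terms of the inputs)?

((y XOR x) XOR (((y XOR x) XOR y) NAND x)) NAND (((y XOR x) XOR y) NAND x)

G1 = y XOR x
G2 = G1 XOR y = (y XOR x) XOR y
G3 = G2 NAND x = ((y XOR x) XOR y) NAND x
G4 = G1 XOR G3 = (y XOR x) XOR (((y XOR x) XOR y) NAND x)
G5 = G4 NAND G3 = ((y XOR x) XOR (((y XOR x) XOR y) NAND x)) NAND (((y XOR x) XOR y) NAND x)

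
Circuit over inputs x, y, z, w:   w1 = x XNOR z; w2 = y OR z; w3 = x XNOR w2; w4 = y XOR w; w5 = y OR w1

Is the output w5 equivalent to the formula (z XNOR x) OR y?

Yes

w1 = x XNOR z
w5 = y OR w1 = y OR (x XNOR z)
At x=0, y=0, z=1, w=0: circuit gives 0, formula gives 0.
At x=0, y=0, z=0, w=0: circuit gives 1, formula gives 1.
Agrees on all 16 inputs.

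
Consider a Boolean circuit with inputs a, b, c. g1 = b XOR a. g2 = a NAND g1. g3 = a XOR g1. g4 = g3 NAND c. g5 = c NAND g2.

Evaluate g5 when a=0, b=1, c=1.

g1 = 1 XOR 0 = 1
g2 = 0 NAND 1 = 1
g5 = 1 NAND 1 = 0

0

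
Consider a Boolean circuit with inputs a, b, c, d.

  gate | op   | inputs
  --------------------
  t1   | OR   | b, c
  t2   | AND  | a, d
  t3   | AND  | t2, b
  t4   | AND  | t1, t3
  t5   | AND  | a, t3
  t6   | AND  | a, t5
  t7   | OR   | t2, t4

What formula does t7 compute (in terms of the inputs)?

(a AND d) OR ((b OR c) AND ((a AND d) AND b))

t1 = b OR c
t2 = a AND d
t3 = t2 AND b = (a AND d) AND b
t4 = t1 AND t3 = (b OR c) AND ((a AND d) AND b)
t7 = t2 OR t4 = (a AND d) OR ((b OR c) AND ((a AND d) AND b))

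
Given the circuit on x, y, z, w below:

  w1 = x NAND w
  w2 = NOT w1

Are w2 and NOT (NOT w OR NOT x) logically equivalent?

Yes

w1 = x NAND w
w2 = NOT w1 = NOT (x NAND w)
At x=0, y=0, z=0, w=0: circuit gives 0, formula gives 0.
At x=1, y=0, z=0, w=1: circuit gives 1, formula gives 1.
Agrees on all 16 inputs.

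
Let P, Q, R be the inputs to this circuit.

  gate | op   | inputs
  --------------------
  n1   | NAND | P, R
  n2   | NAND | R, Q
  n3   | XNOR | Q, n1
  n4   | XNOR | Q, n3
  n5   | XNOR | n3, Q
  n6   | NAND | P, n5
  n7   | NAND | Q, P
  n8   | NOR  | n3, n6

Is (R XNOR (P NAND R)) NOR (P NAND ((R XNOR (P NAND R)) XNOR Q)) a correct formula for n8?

No

n1 = P NAND R
n3 = Q XNOR n1 = Q XNOR (P NAND R)
n5 = n3 XNOR Q = (Q XNOR (P NAND R)) XNOR Q
n6 = P NAND n5 = P NAND ((Q XNOR (P NAND R)) XNOR Q)
n8 = n3 NOR n6 = (Q XNOR (P NAND R)) NOR (P NAND ((Q XNOR (P NAND R)) XNOR Q))
At P=1, Q=0, R=1: circuit gives 0, formula gives 1.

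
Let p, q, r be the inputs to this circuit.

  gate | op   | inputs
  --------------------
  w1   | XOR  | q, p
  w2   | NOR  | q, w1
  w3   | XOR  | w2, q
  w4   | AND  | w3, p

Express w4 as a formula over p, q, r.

((q NOR (q XOR p)) XOR q) AND p

w1 = q XOR p
w2 = q NOR w1 = q NOR (q XOR p)
w3 = w2 XOR q = (q NOR (q XOR p)) XOR q
w4 = w3 AND p = ((q NOR (q XOR p)) XOR q) AND p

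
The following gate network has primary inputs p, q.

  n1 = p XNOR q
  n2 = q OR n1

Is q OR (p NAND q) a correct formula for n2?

No

n1 = p XNOR q
n2 = q OR n1 = q OR (p XNOR q)
At p=1, q=0: circuit gives 0, formula gives 1.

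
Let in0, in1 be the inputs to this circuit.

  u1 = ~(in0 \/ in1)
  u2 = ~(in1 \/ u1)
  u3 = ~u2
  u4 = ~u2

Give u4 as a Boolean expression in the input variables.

u1 = ~(in0 \/ in1)
u2 = ~(in1 \/ u1) = ~(in1 \/ (~(in0 \/ in1)))
u4 = ~u2 = ~(~(in1 \/ (~(in0 \/ in1))))

~(~(in1 \/ (~(in0 \/ in1))))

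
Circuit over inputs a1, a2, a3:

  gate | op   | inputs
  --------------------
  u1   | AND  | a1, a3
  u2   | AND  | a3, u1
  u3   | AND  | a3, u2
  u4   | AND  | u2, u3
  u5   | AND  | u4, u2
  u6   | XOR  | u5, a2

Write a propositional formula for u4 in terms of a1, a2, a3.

u1 = a1 AND a3
u2 = a3 AND u1 = a3 AND (a1 AND a3)
u3 = a3 AND u2 = a3 AND (a3 AND (a1 AND a3))
u4 = u2 AND u3 = (a3 AND (a1 AND a3)) AND (a3 AND (a3 AND (a1 AND a3)))

(a3 AND (a1 AND a3)) AND (a3 AND (a3 AND (a1 AND a3)))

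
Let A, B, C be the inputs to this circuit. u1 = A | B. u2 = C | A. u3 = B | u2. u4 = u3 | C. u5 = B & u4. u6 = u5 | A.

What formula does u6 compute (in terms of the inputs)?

u2 = C | A
u3 = B | u2 = B | (C | A)
u4 = u3 | C = (B | (C | A)) | C
u5 = B & u4 = B & ((B | (C | A)) | C)
u6 = u5 | A = (B & ((B | (C | A)) | C)) | A

(B & ((B | (C | A)) | C)) | A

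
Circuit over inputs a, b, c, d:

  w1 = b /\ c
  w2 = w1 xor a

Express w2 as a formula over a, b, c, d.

(b /\ c) xor a

w1 = b /\ c
w2 = w1 xor a = (b /\ c) xor a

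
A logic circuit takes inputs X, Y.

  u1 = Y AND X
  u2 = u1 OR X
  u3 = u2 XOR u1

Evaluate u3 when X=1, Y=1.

u1 = 1 AND 1 = 1
u2 = 1 OR 1 = 1
u3 = 1 XOR 1 = 0

0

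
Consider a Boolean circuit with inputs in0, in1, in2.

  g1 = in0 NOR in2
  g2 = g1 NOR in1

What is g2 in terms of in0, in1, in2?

g1 = in0 NOR in2
g2 = g1 NOR in1 = (in0 NOR in2) NOR in1

(in0 NOR in2) NOR in1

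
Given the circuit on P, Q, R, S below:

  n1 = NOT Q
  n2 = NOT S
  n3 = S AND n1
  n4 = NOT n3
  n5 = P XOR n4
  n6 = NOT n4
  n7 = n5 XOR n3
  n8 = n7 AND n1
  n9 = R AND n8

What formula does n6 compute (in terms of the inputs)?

NOT NOT (S AND NOT Q)

n1 = NOT Q
n3 = S AND n1 = S AND NOT Q
n4 = NOT n3 = NOT (S AND NOT Q)
n6 = NOT n4 = NOT NOT (S AND NOT Q)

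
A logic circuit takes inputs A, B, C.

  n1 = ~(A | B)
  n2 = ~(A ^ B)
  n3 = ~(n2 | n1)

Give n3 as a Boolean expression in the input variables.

n1 = ~(A | B)
n2 = ~(A ^ B)
n3 = ~(n2 | n1) = ~((~(A ^ B)) | (~(A | B)))

~((~(A ^ B)) | (~(A | B)))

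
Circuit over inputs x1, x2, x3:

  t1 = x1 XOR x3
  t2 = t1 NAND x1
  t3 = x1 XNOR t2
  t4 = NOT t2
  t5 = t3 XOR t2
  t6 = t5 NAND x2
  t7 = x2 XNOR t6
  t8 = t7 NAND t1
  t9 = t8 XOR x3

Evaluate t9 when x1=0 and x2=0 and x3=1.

0

t1 = 0 XOR 1 = 1
t2 = 1 NAND 0 = 1
t3 = 0 XNOR 1 = 0
t5 = 0 XOR 1 = 1
t6 = 1 NAND 0 = 1
t7 = 0 XNOR 1 = 0
t8 = 0 NAND 1 = 1
t9 = 1 XOR 1 = 0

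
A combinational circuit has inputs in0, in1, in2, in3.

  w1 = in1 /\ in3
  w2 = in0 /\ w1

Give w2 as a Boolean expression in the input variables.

w1 = in1 /\ in3
w2 = in0 /\ w1 = in0 /\ (in1 /\ in3)

in0 /\ (in1 /\ in3)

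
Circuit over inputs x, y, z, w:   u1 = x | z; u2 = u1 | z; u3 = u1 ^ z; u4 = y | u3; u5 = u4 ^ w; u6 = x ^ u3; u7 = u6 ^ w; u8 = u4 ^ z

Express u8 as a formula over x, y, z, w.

(y | ((x | z) ^ z)) ^ z

u1 = x | z
u3 = u1 ^ z = (x | z) ^ z
u4 = y | u3 = y | ((x | z) ^ z)
u8 = u4 ^ z = (y | ((x | z) ^ z)) ^ z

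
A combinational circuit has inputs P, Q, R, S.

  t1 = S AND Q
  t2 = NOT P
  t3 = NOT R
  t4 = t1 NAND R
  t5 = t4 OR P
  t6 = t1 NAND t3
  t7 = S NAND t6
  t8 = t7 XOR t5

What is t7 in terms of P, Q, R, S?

t1 = S AND Q
t3 = NOT R
t6 = t1 NAND t3 = (S AND Q) NAND NOT R
t7 = S NAND t6 = S NAND ((S AND Q) NAND NOT R)

S NAND ((S AND Q) NAND NOT R)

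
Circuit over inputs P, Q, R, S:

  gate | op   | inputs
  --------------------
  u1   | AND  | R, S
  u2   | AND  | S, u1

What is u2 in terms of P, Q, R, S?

u1 = R AND S
u2 = S AND u1 = S AND (R AND S)

S AND (R AND S)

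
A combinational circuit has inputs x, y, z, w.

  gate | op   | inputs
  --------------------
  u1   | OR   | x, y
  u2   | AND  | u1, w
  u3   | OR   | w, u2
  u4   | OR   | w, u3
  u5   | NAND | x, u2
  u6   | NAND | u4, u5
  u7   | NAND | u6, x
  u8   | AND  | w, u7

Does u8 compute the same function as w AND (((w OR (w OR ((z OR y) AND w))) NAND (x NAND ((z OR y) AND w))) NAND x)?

No

u1 = x OR y
u2 = u1 AND w = (x OR y) AND w
u3 = w OR u2 = w OR ((x OR y) AND w)
u4 = w OR u3 = w OR (w OR ((x OR y) AND w))
u5 = x NAND u2 = x NAND ((x OR y) AND w)
u6 = u4 NAND u5 = (w OR (w OR ((x OR y) AND w))) NAND (x NAND ((x OR y) AND w))
u7 = u6 NAND x = ((w OR (w OR ((x OR y) AND w))) NAND (x NAND ((x OR y) AND w))) NAND x
u8 = w AND u7 = w AND (((w OR (w OR ((x OR y) AND w))) NAND (x NAND ((x OR y) AND w))) NAND x)
At x=1, y=0, z=0, w=1: circuit gives 0, formula gives 1.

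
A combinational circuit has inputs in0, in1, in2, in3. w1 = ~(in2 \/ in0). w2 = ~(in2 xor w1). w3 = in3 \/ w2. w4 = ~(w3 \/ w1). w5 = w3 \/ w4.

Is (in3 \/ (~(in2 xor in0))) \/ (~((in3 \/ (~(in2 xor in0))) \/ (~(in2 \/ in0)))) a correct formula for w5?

No

w1 = ~(in2 \/ in0)
w2 = ~(in2 xor w1) = ~(in2 xor (~(in2 \/ in0)))
w3 = in3 \/ w2 = in3 \/ (~(in2 xor (~(in2 \/ in0))))
w4 = ~(w3 \/ w1) = ~((in3 \/ (~(in2 xor (~(in2 \/ in0))))) \/ (~(in2 \/ in0)))
w5 = w3 \/ w4 = (in3 \/ (~(in2 xor (~(in2 \/ in0))))) \/ (~((in3 \/ (~(in2 xor (~(in2 \/ in0))))) \/ (~(in2 \/ in0))))
At in0=0, in1=0, in2=0, in3=0: circuit gives 0, formula gives 1.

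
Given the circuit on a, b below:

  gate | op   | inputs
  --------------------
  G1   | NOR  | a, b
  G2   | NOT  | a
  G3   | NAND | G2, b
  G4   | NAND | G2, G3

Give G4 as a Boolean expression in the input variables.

NOT a NAND (NOT a NAND b)

G2 = NOT a
G3 = G2 NAND b = NOT a NAND b
G4 = G2 NAND G3 = NOT a NAND (NOT a NAND b)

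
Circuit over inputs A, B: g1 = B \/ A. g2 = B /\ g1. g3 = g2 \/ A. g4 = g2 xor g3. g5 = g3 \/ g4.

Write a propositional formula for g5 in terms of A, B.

g1 = B \/ A
g2 = B /\ g1 = B /\ (B \/ A)
g3 = g2 \/ A = (B /\ (B \/ A)) \/ A
g4 = g2 xor g3 = (B /\ (B \/ A)) xor ((B /\ (B \/ A)) \/ A)
g5 = g3 \/ g4 = ((B /\ (B \/ A)) \/ A) \/ ((B /\ (B \/ A)) xor ((B /\ (B \/ A)) \/ A))

((B /\ (B \/ A)) \/ A) \/ ((B /\ (B \/ A)) xor ((B /\ (B \/ A)) \/ A))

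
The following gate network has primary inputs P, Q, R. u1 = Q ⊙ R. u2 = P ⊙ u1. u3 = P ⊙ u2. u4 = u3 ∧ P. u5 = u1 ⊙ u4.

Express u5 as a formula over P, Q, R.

u1 = Q ⊙ R
u2 = P ⊙ u1 = P ⊙ (Q ⊙ R)
u3 = P ⊙ u2 = P ⊙ (P ⊙ (Q ⊙ R))
u4 = u3 ∧ P = (P ⊙ (P ⊙ (Q ⊙ R))) ∧ P
u5 = u1 ⊙ u4 = (Q ⊙ R) ⊙ ((P ⊙ (P ⊙ (Q ⊙ R))) ∧ P)

(Q ⊙ R) ⊙ ((P ⊙ (P ⊙ (Q ⊙ R))) ∧ P)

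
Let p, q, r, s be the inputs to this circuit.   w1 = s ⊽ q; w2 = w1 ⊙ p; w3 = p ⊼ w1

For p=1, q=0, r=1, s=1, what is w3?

w1 = 1 ⊽ 0 = 0
w3 = 1 ⊼ 0 = 1

1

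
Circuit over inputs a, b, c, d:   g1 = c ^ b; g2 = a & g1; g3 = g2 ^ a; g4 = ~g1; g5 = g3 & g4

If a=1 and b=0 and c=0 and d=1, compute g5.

g1 = 0 ^ 0 = 0
g2 = 1 & 0 = 0
g3 = 0 ^ 1 = 1
g4 = ~0 = 1
g5 = 1 & 1 = 1

1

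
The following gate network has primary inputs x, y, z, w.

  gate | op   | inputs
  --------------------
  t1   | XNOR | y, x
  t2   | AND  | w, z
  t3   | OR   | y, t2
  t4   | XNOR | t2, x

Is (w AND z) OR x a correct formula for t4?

t2 = w AND z
t4 = t2 XNOR x = (w AND z) XNOR x
At x=0, y=0, z=0, w=0: circuit gives 1, formula gives 0.

No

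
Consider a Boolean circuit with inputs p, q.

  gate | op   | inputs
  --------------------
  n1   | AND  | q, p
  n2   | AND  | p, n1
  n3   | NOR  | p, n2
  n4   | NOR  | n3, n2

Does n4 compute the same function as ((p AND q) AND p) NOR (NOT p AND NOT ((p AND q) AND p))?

n1 = q AND p
n2 = p AND n1 = p AND (q AND p)
n3 = p NOR n2 = p NOR (p AND (q AND p))
n4 = n3 NOR n2 = (p NOR (p AND (q AND p))) NOR (p AND (q AND p))
At p=0, q=0: circuit gives 0, formula gives 0.
At p=1, q=0: circuit gives 1, formula gives 1.
Agrees on all 4 inputs.

Yes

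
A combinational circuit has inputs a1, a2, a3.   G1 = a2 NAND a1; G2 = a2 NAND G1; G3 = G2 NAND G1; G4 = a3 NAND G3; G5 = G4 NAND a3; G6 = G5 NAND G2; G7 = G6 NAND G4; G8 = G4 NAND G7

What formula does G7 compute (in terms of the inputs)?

G1 = a2 NAND a1
G2 = a2 NAND G1 = a2 NAND (a2 NAND a1)
G3 = G2 NAND G1 = (a2 NAND (a2 NAND a1)) NAND (a2 NAND a1)
G4 = a3 NAND G3 = a3 NAND ((a2 NAND (a2 NAND a1)) NAND (a2 NAND a1))
G5 = G4 NAND a3 = (a3 NAND ((a2 NAND (a2 NAND a1)) NAND (a2 NAND a1))) NAND a3
G6 = G5 NAND G2 = ((a3 NAND ((a2 NAND (a2 NAND a1)) NAND (a2 NAND a1))) NAND a3) NAND (a2 NAND (a2 NAND a1))
G7 = G6 NAND G4 = (((a3 NAND ((a2 NAND (a2 NAND a1)) NAND (a2 NAND a1))) NAND a3) NAND (a2 NAND (a2 NAND a1))) NAND (a3 NAND ((a2 NAND (a2 NAND a1)) NAND (a2 NAND a1)))

(((a3 NAND ((a2 NAND (a2 NAND a1)) NAND (a2 NAND a1))) NAND a3) NAND (a2 NAND (a2 NAND a1))) NAND (a3 NAND ((a2 NAND (a2 NAND a1)) NAND (a2 NAND a1)))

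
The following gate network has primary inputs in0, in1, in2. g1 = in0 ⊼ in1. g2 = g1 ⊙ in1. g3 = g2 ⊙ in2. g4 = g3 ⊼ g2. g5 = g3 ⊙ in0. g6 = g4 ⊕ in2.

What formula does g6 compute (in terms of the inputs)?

((((in0 ⊼ in1) ⊙ in1) ⊙ in2) ⊼ ((in0 ⊼ in1) ⊙ in1)) ⊕ in2

g1 = in0 ⊼ in1
g2 = g1 ⊙ in1 = (in0 ⊼ in1) ⊙ in1
g3 = g2 ⊙ in2 = ((in0 ⊼ in1) ⊙ in1) ⊙ in2
g4 = g3 ⊼ g2 = (((in0 ⊼ in1) ⊙ in1) ⊙ in2) ⊼ ((in0 ⊼ in1) ⊙ in1)
g6 = g4 ⊕ in2 = ((((in0 ⊼ in1) ⊙ in1) ⊙ in2) ⊼ ((in0 ⊼ in1) ⊙ in1)) ⊕ in2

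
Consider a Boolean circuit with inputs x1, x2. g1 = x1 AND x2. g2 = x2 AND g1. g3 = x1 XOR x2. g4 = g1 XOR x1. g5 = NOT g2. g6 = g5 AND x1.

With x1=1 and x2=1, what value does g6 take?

g1 = 1 AND 1 = 1
g2 = 1 AND 1 = 1
g5 = NOT 1 = 0
g6 = 0 AND 1 = 0

0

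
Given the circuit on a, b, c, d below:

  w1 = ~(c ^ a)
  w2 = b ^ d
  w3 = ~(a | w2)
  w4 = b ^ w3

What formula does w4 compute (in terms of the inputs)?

b ^ (~(a | (b ^ d)))

w2 = b ^ d
w3 = ~(a | w2) = ~(a | (b ^ d))
w4 = b ^ w3 = b ^ (~(a | (b ^ d)))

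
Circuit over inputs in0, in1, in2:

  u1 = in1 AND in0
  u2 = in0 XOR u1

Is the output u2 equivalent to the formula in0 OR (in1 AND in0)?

u1 = in1 AND in0
u2 = in0 XOR u1 = in0 XOR (in1 AND in0)
At in0=1, in1=1, in2=0: circuit gives 0, formula gives 1.

No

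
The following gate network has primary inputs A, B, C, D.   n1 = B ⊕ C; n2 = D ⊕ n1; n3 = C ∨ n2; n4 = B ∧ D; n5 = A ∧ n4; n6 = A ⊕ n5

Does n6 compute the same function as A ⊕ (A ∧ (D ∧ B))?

Yes

n4 = B ∧ D
n5 = A ∧ n4 = A ∧ (B ∧ D)
n6 = A ⊕ n5 = A ⊕ (A ∧ (B ∧ D))
At A=0, B=0, C=0, D=0: circuit gives 0, formula gives 0.
At A=1, B=0, C=0, D=0: circuit gives 1, formula gives 1.
Agrees on all 16 inputs.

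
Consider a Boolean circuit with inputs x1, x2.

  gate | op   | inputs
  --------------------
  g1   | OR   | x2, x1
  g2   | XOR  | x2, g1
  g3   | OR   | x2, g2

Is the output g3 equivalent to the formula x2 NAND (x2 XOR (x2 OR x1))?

No

g1 = x2 OR x1
g2 = x2 XOR g1 = x2 XOR (x2 OR x1)
g3 = x2 OR g2 = x2 OR (x2 XOR (x2 OR x1))
At x1=0, x2=0: circuit gives 0, formula gives 1.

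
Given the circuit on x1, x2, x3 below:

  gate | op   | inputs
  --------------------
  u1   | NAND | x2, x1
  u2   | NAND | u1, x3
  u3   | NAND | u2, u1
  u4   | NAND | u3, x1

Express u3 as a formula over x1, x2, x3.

u1 = x2 NAND x1
u2 = u1 NAND x3 = (x2 NAND x1) NAND x3
u3 = u2 NAND u1 = ((x2 NAND x1) NAND x3) NAND (x2 NAND x1)

((x2 NAND x1) NAND x3) NAND (x2 NAND x1)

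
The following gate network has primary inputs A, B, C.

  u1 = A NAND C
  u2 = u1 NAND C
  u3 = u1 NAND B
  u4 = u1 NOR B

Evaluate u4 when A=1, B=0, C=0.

0

u1 = 1 NAND 0 = 1
u4 = 1 NOR 0 = 0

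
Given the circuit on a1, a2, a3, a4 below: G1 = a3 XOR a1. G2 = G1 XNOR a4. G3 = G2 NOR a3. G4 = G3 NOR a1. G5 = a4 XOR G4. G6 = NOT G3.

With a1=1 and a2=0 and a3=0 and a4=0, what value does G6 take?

G1 = 0 XOR 1 = 1
G2 = 1 XNOR 0 = 0
G3 = 0 NOR 0 = 1
G6 = NOT 1 = 0

0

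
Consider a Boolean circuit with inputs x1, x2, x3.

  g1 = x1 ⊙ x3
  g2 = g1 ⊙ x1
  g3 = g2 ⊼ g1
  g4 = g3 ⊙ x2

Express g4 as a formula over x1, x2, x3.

(((x1 ⊙ x3) ⊙ x1) ⊼ (x1 ⊙ x3)) ⊙ x2

g1 = x1 ⊙ x3
g2 = g1 ⊙ x1 = (x1 ⊙ x3) ⊙ x1
g3 = g2 ⊼ g1 = ((x1 ⊙ x3) ⊙ x1) ⊼ (x1 ⊙ x3)
g4 = g3 ⊙ x2 = (((x1 ⊙ x3) ⊙ x1) ⊼ (x1 ⊙ x3)) ⊙ x2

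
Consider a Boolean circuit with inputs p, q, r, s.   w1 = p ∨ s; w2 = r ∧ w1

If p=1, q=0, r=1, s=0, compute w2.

w1 = 1 ∨ 0 = 1
w2 = 1 ∧ 1 = 1

1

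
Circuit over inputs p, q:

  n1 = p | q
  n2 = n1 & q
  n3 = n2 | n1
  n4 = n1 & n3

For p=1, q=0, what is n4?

1

n1 = 1 | 0 = 1
n2 = 1 & 0 = 0
n3 = 0 | 1 = 1
n4 = 1 & 1 = 1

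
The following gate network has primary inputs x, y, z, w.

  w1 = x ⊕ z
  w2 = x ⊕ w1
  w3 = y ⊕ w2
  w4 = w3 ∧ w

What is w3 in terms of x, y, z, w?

y ⊕ (x ⊕ (x ⊕ z))

w1 = x ⊕ z
w2 = x ⊕ w1 = x ⊕ (x ⊕ z)
w3 = y ⊕ w2 = y ⊕ (x ⊕ (x ⊕ z))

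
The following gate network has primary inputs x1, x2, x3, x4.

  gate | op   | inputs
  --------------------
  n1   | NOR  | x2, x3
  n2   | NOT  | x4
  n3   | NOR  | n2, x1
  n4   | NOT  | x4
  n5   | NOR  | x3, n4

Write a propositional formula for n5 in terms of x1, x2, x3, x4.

x3 NOR NOT x4

n4 = NOT x4
n5 = x3 NOR n4 = x3 NOR NOT x4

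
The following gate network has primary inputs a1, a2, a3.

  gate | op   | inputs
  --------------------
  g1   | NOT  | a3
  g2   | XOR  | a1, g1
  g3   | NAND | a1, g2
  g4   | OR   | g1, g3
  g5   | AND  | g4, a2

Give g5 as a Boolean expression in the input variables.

(NOT a3 OR (a1 NAND (a1 XOR NOT a3))) AND a2

g1 = NOT a3
g2 = a1 XOR g1 = a1 XOR NOT a3
g3 = a1 NAND g2 = a1 NAND (a1 XOR NOT a3)
g4 = g1 OR g3 = NOT a3 OR (a1 NAND (a1 XOR NOT a3))
g5 = g4 AND a2 = (NOT a3 OR (a1 NAND (a1 XOR NOT a3))) AND a2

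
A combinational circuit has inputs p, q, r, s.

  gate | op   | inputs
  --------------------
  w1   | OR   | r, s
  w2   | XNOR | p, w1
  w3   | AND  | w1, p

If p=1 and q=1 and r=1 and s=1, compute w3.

1

w1 = 1 OR 1 = 1
w3 = 1 AND 1 = 1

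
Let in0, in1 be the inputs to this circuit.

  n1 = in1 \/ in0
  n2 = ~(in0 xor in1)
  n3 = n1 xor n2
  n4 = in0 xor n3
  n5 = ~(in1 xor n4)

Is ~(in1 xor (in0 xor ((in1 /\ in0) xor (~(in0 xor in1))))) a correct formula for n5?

No

n1 = in1 \/ in0
n2 = ~(in0 xor in1)
n3 = n1 xor n2 = (in1 \/ in0) xor (~(in0 xor in1))
n4 = in0 xor n3 = in0 xor ((in1 \/ in0) xor (~(in0 xor in1)))
n5 = ~(in1 xor n4) = ~(in1 xor (in0 xor ((in1 \/ in0) xor (~(in0 xor in1)))))
At in0=0, in1=1: circuit gives 1, formula gives 0.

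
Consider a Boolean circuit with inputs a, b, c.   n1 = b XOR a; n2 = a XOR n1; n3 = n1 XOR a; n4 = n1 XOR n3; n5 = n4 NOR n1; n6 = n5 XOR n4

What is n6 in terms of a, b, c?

(((b XOR a) XOR ((b XOR a) XOR a)) NOR (b XOR a)) XOR ((b XOR a) XOR ((b XOR a) XOR a))

n1 = b XOR a
n3 = n1 XOR a = (b XOR a) XOR a
n4 = n1 XOR n3 = (b XOR a) XOR ((b XOR a) XOR a)
n5 = n4 NOR n1 = ((b XOR a) XOR ((b XOR a) XOR a)) NOR (b XOR a)
n6 = n5 XOR n4 = (((b XOR a) XOR ((b XOR a) XOR a)) NOR (b XOR a)) XOR ((b XOR a) XOR ((b XOR a) XOR a))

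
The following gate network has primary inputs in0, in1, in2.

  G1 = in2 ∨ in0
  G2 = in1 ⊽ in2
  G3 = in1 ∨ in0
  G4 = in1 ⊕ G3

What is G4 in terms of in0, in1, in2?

G3 = in1 ∨ in0
G4 = in1 ⊕ G3 = in1 ⊕ (in1 ∨ in0)

in1 ⊕ (in1 ∨ in0)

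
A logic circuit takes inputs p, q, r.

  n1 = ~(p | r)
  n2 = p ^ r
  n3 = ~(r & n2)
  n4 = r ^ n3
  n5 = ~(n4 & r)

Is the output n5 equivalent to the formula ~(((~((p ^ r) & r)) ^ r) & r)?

n2 = p ^ r
n3 = ~(r & n2) = ~(r & (p ^ r))
n4 = r ^ n3 = r ^ (~(r & (p ^ r)))
n5 = ~(n4 & r) = ~((r ^ (~(r & (p ^ r)))) & r)
At p=0, q=0, r=1: circuit gives 0, formula gives 0.
At p=0, q=0, r=0: circuit gives 1, formula gives 1.
Agrees on all 8 inputs.

Yes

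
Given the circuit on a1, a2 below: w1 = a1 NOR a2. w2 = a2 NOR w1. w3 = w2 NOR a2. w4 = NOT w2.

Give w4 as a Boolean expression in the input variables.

NOT (a2 NOR (a1 NOR a2))

w1 = a1 NOR a2
w2 = a2 NOR w1 = a2 NOR (a1 NOR a2)
w4 = NOT w2 = NOT (a2 NOR (a1 NOR a2))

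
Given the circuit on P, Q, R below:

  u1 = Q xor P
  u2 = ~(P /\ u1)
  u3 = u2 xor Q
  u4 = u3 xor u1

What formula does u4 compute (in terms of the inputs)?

((~(P /\ (Q xor P))) xor Q) xor (Q xor P)

u1 = Q xor P
u2 = ~(P /\ u1) = ~(P /\ (Q xor P))
u3 = u2 xor Q = (~(P /\ (Q xor P))) xor Q
u4 = u3 xor u1 = ((~(P /\ (Q xor P))) xor Q) xor (Q xor P)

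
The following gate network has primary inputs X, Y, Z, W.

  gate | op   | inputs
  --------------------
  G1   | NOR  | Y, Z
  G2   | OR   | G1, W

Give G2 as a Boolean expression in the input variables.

(Y NOR Z) OR W

G1 = Y NOR Z
G2 = G1 OR W = (Y NOR Z) OR W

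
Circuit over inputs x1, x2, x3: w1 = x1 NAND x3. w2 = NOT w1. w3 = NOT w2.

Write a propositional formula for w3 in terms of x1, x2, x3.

w1 = x1 NAND x3
w2 = NOT w1 = NOT (x1 NAND x3)
w3 = NOT w2 = NOT NOT (x1 NAND x3)

NOT NOT (x1 NAND x3)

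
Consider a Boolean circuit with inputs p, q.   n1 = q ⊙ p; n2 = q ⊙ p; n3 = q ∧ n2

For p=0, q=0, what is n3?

n2 = 0 ⊙ 0 = 1
n3 = 0 ∧ 1 = 0

0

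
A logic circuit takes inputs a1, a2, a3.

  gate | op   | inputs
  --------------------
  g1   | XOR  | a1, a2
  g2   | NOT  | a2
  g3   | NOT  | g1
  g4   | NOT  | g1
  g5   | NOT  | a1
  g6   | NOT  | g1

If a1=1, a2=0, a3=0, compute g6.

0

g1 = 1 XOR 0 = 1
g6 = NOT 1 = 0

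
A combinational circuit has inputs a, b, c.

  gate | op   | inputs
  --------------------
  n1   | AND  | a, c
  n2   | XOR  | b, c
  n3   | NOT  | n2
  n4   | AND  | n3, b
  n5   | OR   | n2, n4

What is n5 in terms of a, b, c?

(b XOR c) OR (NOT (b XOR c) AND b)

n2 = b XOR c
n3 = NOT n2 = NOT (b XOR c)
n4 = n3 AND b = NOT (b XOR c) AND b
n5 = n2 OR n4 = (b XOR c) OR (NOT (b XOR c) AND b)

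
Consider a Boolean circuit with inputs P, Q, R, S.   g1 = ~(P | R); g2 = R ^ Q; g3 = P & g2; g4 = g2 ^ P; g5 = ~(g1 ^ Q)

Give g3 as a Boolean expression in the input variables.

P & (R ^ Q)

g2 = R ^ Q
g3 = P & g2 = P & (R ^ Q)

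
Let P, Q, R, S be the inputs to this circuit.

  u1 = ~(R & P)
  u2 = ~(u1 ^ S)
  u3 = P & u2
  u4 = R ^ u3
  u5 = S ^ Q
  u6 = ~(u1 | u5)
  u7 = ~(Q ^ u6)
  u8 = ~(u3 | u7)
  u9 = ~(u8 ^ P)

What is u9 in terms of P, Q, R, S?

~((~((P & (~((~(R & P)) ^ S))) | (~(Q ^ (~((~(R & P)) | (S ^ Q))))))) ^ P)

u1 = ~(R & P)
u2 = ~(u1 ^ S) = ~((~(R & P)) ^ S)
u3 = P & u2 = P & (~((~(R & P)) ^ S))
u5 = S ^ Q
u6 = ~(u1 | u5) = ~((~(R & P)) | (S ^ Q))
u7 = ~(Q ^ u6) = ~(Q ^ (~((~(R & P)) | (S ^ Q))))
u8 = ~(u3 | u7) = ~((P & (~((~(R & P)) ^ S))) | (~(Q ^ (~((~(R & P)) | (S ^ Q))))))
u9 = ~(u8 ^ P) = ~((~((P & (~((~(R & P)) ^ S))) | (~(Q ^ (~((~(R & P)) | (S ^ Q))))))) ^ P)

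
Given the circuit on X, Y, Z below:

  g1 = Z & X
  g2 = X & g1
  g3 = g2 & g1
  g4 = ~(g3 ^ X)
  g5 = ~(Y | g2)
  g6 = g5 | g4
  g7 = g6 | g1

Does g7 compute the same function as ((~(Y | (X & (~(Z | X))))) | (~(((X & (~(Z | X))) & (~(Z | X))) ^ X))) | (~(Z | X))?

No

g1 = Z & X
g2 = X & g1 = X & (Z & X)
g3 = g2 & g1 = (X & (Z & X)) & (Z & X)
g4 = ~(g3 ^ X) = ~(((X & (Z & X)) & (Z & X)) ^ X)
g5 = ~(Y | g2) = ~(Y | (X & (Z & X)))
g6 = g5 | g4 = (~(Y | (X & (Z & X)))) | (~(((X & (Z & X)) & (Z & X)) ^ X))
g7 = g6 | g1 = ((~(Y | (X & (Z & X)))) | (~(((X & (Z & X)) & (Z & X)) ^ X))) | (Z & X)
At X=1, Y=1, Z=1: circuit gives 1, formula gives 0.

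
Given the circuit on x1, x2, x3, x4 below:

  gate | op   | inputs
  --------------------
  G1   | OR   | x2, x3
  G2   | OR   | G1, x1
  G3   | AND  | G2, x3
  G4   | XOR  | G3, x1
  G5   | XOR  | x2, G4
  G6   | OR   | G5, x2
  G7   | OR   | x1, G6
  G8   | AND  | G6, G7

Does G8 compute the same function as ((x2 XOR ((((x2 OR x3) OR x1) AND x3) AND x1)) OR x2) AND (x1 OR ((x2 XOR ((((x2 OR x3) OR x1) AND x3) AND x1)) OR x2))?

No

G1 = x2 OR x3
G2 = G1 OR x1 = (x2 OR x3) OR x1
G3 = G2 AND x3 = ((x2 OR x3) OR x1) AND x3
G4 = G3 XOR x1 = (((x2 OR x3) OR x1) AND x3) XOR x1
G5 = x2 XOR G4 = x2 XOR ((((x2 OR x3) OR x1) AND x3) XOR x1)
G6 = G5 OR x2 = (x2 XOR ((((x2 OR x3) OR x1) AND x3) XOR x1)) OR x2
G7 = x1 OR G6 = x1 OR ((x2 XOR ((((x2 OR x3) OR x1) AND x3) XOR x1)) OR x2)
G8 = G6 AND G7 = ((x2 XOR ((((x2 OR x3) OR x1) AND x3) XOR x1)) OR x2) AND (x1 OR ((x2 XOR ((((x2 OR x3) OR x1) AND x3) XOR x1)) OR x2))
At x1=0, x2=0, x3=1, x4=0: circuit gives 1, formula gives 0.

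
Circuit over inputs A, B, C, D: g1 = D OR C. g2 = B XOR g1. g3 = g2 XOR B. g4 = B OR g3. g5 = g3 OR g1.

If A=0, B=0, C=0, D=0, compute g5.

0

g1 = 0 OR 0 = 0
g2 = 0 XOR 0 = 0
g3 = 0 XOR 0 = 0
g5 = 0 OR 0 = 0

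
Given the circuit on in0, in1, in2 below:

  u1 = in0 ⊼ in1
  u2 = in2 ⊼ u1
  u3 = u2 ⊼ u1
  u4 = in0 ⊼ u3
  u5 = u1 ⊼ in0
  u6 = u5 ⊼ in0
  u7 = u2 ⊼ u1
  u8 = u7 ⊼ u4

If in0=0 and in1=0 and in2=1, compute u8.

u1 = 0 ⊼ 0 = 1
u2 = 1 ⊼ 1 = 0
u3 = 0 ⊼ 1 = 1
u4 = 0 ⊼ 1 = 1
u7 = 0 ⊼ 1 = 1
u8 = 1 ⊼ 1 = 0

0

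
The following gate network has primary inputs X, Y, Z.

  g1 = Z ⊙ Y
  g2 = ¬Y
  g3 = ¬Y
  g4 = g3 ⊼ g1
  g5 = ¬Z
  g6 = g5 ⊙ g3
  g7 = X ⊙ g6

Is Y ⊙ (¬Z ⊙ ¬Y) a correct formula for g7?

No

g3 = ¬Y
g5 = ¬Z
g6 = g5 ⊙ g3 = ¬Z ⊙ ¬Y
g7 = X ⊙ g6 = X ⊙ (¬Z ⊙ ¬Y)
At X=0, Y=1, Z=0: circuit gives 1, formula gives 0.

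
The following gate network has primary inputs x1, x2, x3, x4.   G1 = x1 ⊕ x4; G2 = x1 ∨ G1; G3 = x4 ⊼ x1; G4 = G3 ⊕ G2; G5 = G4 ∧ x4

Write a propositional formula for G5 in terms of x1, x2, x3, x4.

G1 = x1 ⊕ x4
G2 = x1 ∨ G1 = x1 ∨ (x1 ⊕ x4)
G3 = x4 ⊼ x1
G4 = G3 ⊕ G2 = (x4 ⊼ x1) ⊕ (x1 ∨ (x1 ⊕ x4))
G5 = G4 ∧ x4 = ((x4 ⊼ x1) ⊕ (x1 ∨ (x1 ⊕ x4))) ∧ x4

((x4 ⊼ x1) ⊕ (x1 ∨ (x1 ⊕ x4))) ∧ x4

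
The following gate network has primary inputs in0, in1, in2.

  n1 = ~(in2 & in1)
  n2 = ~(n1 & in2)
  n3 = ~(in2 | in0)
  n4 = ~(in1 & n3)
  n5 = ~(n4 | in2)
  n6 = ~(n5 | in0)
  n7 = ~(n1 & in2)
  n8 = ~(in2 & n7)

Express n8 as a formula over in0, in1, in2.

~(in2 & (~((~(in2 & in1)) & in2)))

n1 = ~(in2 & in1)
n7 = ~(n1 & in2) = ~((~(in2 & in1)) & in2)
n8 = ~(in2 & n7) = ~(in2 & (~((~(in2 & in1)) & in2)))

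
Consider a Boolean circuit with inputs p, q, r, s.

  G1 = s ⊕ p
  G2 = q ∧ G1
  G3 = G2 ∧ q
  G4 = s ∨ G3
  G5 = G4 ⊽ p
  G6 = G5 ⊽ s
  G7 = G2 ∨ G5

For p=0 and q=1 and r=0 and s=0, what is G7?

G1 = 0 ⊕ 0 = 0
G2 = 1 ∧ 0 = 0
G3 = 0 ∧ 1 = 0
G4 = 0 ∨ 0 = 0
G5 = 0 ⊽ 0 = 1
G7 = 0 ∨ 1 = 1

1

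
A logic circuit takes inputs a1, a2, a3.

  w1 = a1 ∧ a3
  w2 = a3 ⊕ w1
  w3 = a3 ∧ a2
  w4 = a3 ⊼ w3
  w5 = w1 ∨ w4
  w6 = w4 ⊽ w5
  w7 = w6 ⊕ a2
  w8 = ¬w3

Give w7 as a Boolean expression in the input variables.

w1 = a1 ∧ a3
w3 = a3 ∧ a2
w4 = a3 ⊼ w3 = a3 ⊼ (a3 ∧ a2)
w5 = w1 ∨ w4 = (a1 ∧ a3) ∨ (a3 ⊼ (a3 ∧ a2))
w6 = w4 ⊽ w5 = (a3 ⊼ (a3 ∧ a2)) ⊽ ((a1 ∧ a3) ∨ (a3 ⊼ (a3 ∧ a2)))
w7 = w6 ⊕ a2 = ((a3 ⊼ (a3 ∧ a2)) ⊽ ((a1 ∧ a3) ∨ (a3 ⊼ (a3 ∧ a2)))) ⊕ a2

((a3 ⊼ (a3 ∧ a2)) ⊽ ((a1 ∧ a3) ∨ (a3 ⊼ (a3 ∧ a2)))) ⊕ a2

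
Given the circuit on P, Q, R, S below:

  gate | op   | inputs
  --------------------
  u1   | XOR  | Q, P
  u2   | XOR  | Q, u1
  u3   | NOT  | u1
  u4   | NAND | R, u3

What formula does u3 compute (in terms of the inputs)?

u1 = Q XOR P
u3 = NOT u1 = NOT (Q XOR P)

NOT (Q XOR P)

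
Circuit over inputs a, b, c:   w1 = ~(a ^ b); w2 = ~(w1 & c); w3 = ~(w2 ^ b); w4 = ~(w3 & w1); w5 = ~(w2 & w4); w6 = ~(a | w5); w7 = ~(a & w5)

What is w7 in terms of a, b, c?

w1 = ~(a ^ b)
w2 = ~(w1 & c) = ~((~(a ^ b)) & c)
w3 = ~(w2 ^ b) = ~((~((~(a ^ b)) & c)) ^ b)
w4 = ~(w3 & w1) = ~((~((~((~(a ^ b)) & c)) ^ b)) & (~(a ^ b)))
w5 = ~(w2 & w4) = ~((~((~(a ^ b)) & c)) & (~((~((~((~(a ^ b)) & c)) ^ b)) & (~(a ^ b)))))
w7 = ~(a & w5) = ~(a & (~((~((~(a ^ b)) & c)) & (~((~((~((~(a ^ b)) & c)) ^ b)) & (~(a ^ b)))))))

~(a & (~((~((~(a ^ b)) & c)) & (~((~((~((~(a ^ b)) & c)) ^ b)) & (~(a ^ b)))))))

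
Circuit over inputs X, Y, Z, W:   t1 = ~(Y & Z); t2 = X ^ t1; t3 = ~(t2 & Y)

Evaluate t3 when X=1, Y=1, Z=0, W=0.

1

t1 = ~(1 & 0) = 1
t2 = 1 ^ 1 = 0
t3 = ~(0 & 1) = 1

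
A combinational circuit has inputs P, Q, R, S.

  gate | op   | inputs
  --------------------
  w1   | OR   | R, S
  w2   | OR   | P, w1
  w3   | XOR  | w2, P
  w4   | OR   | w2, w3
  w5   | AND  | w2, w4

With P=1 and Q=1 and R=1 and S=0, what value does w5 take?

1

w1 = 1 OR 0 = 1
w2 = 1 OR 1 = 1
w3 = 1 XOR 1 = 0
w4 = 1 OR 0 = 1
w5 = 1 AND 1 = 1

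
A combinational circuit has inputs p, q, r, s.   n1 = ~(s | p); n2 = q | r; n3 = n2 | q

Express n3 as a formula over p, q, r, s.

n2 = q | r
n3 = n2 | q = (q | r) | q

(q | r) | q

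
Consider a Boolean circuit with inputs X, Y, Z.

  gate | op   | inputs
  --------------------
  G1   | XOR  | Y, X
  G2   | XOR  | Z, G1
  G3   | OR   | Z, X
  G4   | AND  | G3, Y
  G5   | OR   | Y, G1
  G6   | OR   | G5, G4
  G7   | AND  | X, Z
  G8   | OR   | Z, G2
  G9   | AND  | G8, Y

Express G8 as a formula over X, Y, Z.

Z OR (Z XOR (Y XOR X))

G1 = Y XOR X
G2 = Z XOR G1 = Z XOR (Y XOR X)
G8 = Z OR G2 = Z OR (Z XOR (Y XOR X))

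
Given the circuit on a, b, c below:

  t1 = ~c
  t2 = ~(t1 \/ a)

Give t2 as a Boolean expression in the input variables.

~(~c \/ a)

t1 = ~c
t2 = ~(t1 \/ a) = ~(~c \/ a)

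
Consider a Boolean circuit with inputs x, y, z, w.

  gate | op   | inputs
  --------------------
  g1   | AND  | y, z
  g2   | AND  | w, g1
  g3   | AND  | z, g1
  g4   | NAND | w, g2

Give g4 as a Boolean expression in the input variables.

g1 = y AND z
g2 = w AND g1 = w AND (y AND z)
g4 = w NAND g2 = w NAND (w AND (y AND z))

w NAND (w AND (y AND z))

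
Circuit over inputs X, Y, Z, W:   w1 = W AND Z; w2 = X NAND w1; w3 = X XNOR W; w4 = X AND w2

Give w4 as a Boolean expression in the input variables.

w1 = W AND Z
w2 = X NAND w1 = X NAND (W AND Z)
w4 = X AND w2 = X AND (X NAND (W AND Z))

X AND (X NAND (W AND Z))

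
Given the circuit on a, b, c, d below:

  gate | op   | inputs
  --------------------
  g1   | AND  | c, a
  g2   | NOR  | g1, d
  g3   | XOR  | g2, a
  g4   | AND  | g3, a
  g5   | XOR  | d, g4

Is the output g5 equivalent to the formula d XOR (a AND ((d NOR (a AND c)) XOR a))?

Yes

g1 = c AND a
g2 = g1 NOR d = (c AND a) NOR d
g3 = g2 XOR a = ((c AND a) NOR d) XOR a
g4 = g3 AND a = (((c AND a) NOR d) XOR a) AND a
g5 = d XOR g4 = d XOR ((((c AND a) NOR d) XOR a) AND a)
At a=0, b=0, c=0, d=0: circuit gives 0, formula gives 0.
At a=0, b=0, c=0, d=1: circuit gives 1, formula gives 1.
Agrees on all 16 inputs.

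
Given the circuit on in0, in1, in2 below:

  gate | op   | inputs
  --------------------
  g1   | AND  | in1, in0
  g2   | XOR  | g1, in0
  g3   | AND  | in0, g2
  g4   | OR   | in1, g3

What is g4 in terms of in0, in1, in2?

in1 OR (in0 AND ((in1 AND in0) XOR in0))

g1 = in1 AND in0
g2 = g1 XOR in0 = (in1 AND in0) XOR in0
g3 = in0 AND g2 = in0 AND ((in1 AND in0) XOR in0)
g4 = in1 OR g3 = in1 OR (in0 AND ((in1 AND in0) XOR in0))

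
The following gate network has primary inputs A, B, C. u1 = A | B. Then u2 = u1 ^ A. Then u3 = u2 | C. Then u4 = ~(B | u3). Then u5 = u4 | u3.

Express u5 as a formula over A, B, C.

(~(B | (((A | B) ^ A) | C))) | (((A | B) ^ A) | C)

u1 = A | B
u2 = u1 ^ A = (A | B) ^ A
u3 = u2 | C = ((A | B) ^ A) | C
u4 = ~(B | u3) = ~(B | (((A | B) ^ A) | C))
u5 = u4 | u3 = (~(B | (((A | B) ^ A) | C))) | (((A | B) ^ A) | C)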